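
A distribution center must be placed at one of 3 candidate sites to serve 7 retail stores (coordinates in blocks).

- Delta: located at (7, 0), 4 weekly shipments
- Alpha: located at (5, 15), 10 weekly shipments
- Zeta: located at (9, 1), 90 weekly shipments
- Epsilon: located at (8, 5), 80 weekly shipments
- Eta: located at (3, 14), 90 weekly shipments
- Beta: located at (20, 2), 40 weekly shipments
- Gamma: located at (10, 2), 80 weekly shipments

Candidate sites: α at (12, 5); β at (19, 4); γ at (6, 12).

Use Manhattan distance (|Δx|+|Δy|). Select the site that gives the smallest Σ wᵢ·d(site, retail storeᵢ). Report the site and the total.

Total weighted distance at each candidate:
  α (12, 5): total = 3620
  β (19, 4): total = 5784
  γ (6, 12): total = 4602
Minimum is at α with total 3620 blocks.

α, total 3620 blocks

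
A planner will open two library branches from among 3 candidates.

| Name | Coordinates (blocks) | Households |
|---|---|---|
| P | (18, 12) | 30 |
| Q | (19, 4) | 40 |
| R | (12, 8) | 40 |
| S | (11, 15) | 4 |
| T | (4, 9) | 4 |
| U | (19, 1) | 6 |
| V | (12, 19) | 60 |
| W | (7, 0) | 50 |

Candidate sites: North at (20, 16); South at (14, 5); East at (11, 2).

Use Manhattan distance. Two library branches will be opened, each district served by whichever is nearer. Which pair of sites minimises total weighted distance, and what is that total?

{North, East}, total 1970

Evaluate every pair (each demand assigned to the nearer of the two):
  {North, East}: total = 1970
  {North, South}: total = 2030
  {South, East}: total = 2192
Best pair: {North, East} with total 1970.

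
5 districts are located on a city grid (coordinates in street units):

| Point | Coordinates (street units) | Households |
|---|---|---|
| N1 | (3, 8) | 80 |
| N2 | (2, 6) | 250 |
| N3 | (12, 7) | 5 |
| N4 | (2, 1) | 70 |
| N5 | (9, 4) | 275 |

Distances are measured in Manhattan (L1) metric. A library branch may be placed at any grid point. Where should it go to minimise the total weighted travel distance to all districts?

(3, 4)

Manhattan distance separates: Σwᵢ(|x−xᵢ|+|y−yᵢ|) = Σwᵢ|x−xᵢ| + Σwᵢ|y−yᵢ|, so x and y are optimised independently as 1-D weighted medians.
Total weight W = 680; half = 340.
x-coordinate, sorted with cumulative weight:
  x=2 (N2, w=250) cum 250
  x=2 (N4, w=70) cum 320
  x=3 (N1, w=80) cum 400  ← median
  x=9 (N5, w=275) cum 675
  x=12 (N3, w=5) cum 680
⇒ x* = 3
y-coordinate, sorted with cumulative weight:
  y=1 (N4, w=70) cum 70
  y=4 (N5, w=275) cum 345  ← median
  y=6 (N2, w=250) cum 595
  y=7 (N3, w=5) cum 600
  y=8 (N1, w=80) cum 680
⇒ y* = 4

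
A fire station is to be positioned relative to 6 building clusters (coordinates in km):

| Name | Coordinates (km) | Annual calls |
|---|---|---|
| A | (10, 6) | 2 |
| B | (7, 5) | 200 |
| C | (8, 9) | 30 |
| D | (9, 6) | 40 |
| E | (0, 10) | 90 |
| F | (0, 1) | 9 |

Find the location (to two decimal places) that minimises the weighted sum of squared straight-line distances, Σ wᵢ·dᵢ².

The minimiser of Σwᵢ‖p−pᵢ‖² is the weighted centroid p* = (Σwᵢpᵢ)/(Σwᵢ).
Σwᵢ = 371.
Σwᵢxᵢ = 2·10 + 200·7 + 30·8 + 40·9 + 90·0 + 9·0 = 2020.
Σwᵢyᵢ = 2·6 + 200·5 + 30·9 + 40·6 + 90·10 + 9·1 = 2431.
x* = 2020/371 = 5.44, y* = 2431/371 = 6.55.

(5.44, 6.55)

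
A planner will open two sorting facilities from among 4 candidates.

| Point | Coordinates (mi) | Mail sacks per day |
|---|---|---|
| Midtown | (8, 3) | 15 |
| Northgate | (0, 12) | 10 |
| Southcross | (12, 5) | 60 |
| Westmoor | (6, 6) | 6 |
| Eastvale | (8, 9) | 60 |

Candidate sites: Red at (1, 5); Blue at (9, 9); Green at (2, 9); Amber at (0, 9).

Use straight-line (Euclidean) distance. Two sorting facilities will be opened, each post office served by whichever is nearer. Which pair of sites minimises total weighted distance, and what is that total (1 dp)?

Evaluate every pair (each demand assigned to the nearer of the two):
  {Blue, Amber}: total = 506.7
  {Blue, Green}: total = 512.8
  {Red, Blue}: total = 547.4
  {Red, Green}: total = 1181.5
  {Green, Amber}: total = 1193.5
  {Red, Amber}: total = 1309.8
Best pair: {Blue, Amber} with total 506.7.

{Blue, Amber}, total 506.7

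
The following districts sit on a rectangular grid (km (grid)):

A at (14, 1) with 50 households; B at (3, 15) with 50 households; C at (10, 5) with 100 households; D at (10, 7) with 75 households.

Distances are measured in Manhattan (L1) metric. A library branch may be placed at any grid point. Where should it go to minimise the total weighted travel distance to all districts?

Manhattan distance separates: Σwᵢ(|x−xᵢ|+|y−yᵢ|) = Σwᵢ|x−xᵢ| + Σwᵢ|y−yᵢ|, so x and y are optimised independently as 1-D weighted medians.
Total weight W = 275; half = 137.5.
x-coordinate, sorted with cumulative weight:
  x=3 (B, w=50) cum 50
  x=10 (C, w=100) cum 150  ← median
  x=10 (D, w=75) cum 225
  x=14 (A, w=50) cum 275
⇒ x* = 10
y-coordinate, sorted with cumulative weight:
  y=1 (A, w=50) cum 50
  y=5 (C, w=100) cum 150  ← median
  y=7 (D, w=75) cum 225
  y=15 (B, w=50) cum 275
⇒ y* = 5

(10, 5)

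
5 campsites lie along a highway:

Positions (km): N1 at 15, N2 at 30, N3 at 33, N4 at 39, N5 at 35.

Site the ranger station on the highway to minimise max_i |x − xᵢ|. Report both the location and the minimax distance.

location 27, max distance 12

The 1-center on a line is the midpoint of the two extreme points: leftmost at 15, rightmost at 39.
Optimal location = (15 + 39)/2 = 27; maximum distance = (39 − 15)/2 = 12.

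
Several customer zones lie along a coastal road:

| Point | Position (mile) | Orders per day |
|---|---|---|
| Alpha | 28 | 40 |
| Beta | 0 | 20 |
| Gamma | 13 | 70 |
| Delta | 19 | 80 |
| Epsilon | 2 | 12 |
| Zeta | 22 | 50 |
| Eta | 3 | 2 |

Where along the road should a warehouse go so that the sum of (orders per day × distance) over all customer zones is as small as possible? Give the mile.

For a sum of weighted absolute distances on a line, the optimum is the weighted median (not the mean). Total weight W = 274; half-weight = 137.
Sort by position and accumulate weight:
  mile 0 (Beta, w=20) → cum 20
  mile 2 (Epsilon, w=12) → cum 32
  mile 3 (Eta, w=2) → cum 34
  mile 13 (Gamma, w=70) → cum 104
  mile 19 (Delta, w=80) → cum 184  ≥ 137 → median here
  mile 22 (Zeta, w=50) → cum 234
  mile 28 (Alpha, w=40) → cum 274
Optimal location: mile 19.

x = 19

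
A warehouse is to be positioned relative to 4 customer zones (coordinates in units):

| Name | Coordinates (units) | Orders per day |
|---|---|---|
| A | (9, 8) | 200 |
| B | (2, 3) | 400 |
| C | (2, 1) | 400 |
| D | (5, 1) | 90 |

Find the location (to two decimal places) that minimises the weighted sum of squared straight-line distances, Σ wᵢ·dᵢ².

The minimiser of Σwᵢ‖p−pᵢ‖² is the weighted centroid p* = (Σwᵢpᵢ)/(Σwᵢ).
Σwᵢ = 1090.
Σwᵢxᵢ = 200·9 + 400·2 + 400·2 + 90·5 = 3850.
Σwᵢyᵢ = 200·8 + 400·3 + 400·1 + 90·1 = 3290.
x* = 3850/1090 = 3.53, y* = 3290/1090 = 3.02.

(3.53, 3.02)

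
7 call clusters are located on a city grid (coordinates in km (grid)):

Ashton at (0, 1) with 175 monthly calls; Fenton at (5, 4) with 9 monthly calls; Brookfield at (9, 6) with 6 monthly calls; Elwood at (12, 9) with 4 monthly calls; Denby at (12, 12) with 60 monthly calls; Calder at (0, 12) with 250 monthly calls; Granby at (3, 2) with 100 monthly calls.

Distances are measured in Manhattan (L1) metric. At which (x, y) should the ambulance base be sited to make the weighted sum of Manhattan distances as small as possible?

Manhattan distance separates: Σwᵢ(|x−xᵢ|+|y−yᵢ|) = Σwᵢ|x−xᵢ| + Σwᵢ|y−yᵢ|, so x and y are optimised independently as 1-D weighted medians.
Total weight W = 604; half = 302.
x-coordinate, sorted with cumulative weight:
  x=0 (Ashton, w=175) cum 175
  x=0 (Calder, w=250) cum 425  ← median
  x=3 (Granby, w=100) cum 525
  x=5 (Fenton, w=9) cum 534
  x=9 (Brookfield, w=6) cum 540
  x=12 (Elwood, w=4) cum 544
  x=12 (Denby, w=60) cum 604
⇒ x* = 0
y-coordinate, sorted with cumulative weight:
  y=1 (Ashton, w=175) cum 175
  y=2 (Granby, w=100) cum 275
  y=4 (Fenton, w=9) cum 284
  y=6 (Brookfield, w=6) cum 290
  y=9 (Elwood, w=4) cum 294
  y=12 (Denby, w=60) cum 354  ← median
  y=12 (Calder, w=250) cum 604
⇒ y* = 12

(0, 12)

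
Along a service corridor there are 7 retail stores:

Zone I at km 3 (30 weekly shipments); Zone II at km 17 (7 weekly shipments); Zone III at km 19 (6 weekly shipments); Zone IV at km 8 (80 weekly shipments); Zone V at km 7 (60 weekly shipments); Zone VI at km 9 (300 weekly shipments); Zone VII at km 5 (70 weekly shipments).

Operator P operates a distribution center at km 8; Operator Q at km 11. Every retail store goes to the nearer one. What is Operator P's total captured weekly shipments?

The indifferent point is the midpoint (8+11)/2 = 9.5; retail stores left of it (closer to Operator P at 8) go to Operator P, those right go to Operator Q.
  Zone I at 3 (w=30) → Operator P
  Zone VII at 5 (w=70) → Operator P
  Zone V at 7 (w=60) → Operator P
  Zone IV at 8 (w=80) → Operator P
  Zone VI at 9 (w=300) → Operator P
  Zone II at 17 (w=7) → Operator Q
  Zone III at 19 (w=6) → Operator Q
Operator P captures 540; Operator Q captures 13.

540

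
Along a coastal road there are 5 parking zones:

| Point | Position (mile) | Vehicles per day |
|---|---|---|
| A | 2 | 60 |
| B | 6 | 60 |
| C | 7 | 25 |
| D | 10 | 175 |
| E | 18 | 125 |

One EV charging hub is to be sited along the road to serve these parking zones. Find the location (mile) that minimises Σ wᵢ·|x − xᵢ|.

x = 10

For a sum of weighted absolute distances on a line, the optimum is the weighted median (not the mean). Total weight W = 445; half-weight = 222.5.
Sort by position and accumulate weight:
  mile 2 (A, w=60) → cum 60
  mile 6 (B, w=60) → cum 120
  mile 7 (C, w=25) → cum 145
  mile 10 (D, w=175) → cum 320  ≥ 222.5 → median here
  mile 18 (E, w=125) → cum 445
Optimal location: mile 10.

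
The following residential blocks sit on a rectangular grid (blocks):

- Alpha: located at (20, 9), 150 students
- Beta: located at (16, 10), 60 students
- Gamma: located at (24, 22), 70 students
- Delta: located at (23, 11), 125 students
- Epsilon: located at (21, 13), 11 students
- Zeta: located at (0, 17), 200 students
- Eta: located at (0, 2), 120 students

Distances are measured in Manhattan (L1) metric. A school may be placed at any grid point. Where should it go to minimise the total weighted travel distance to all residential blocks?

Manhattan distance separates: Σwᵢ(|x−xᵢ|+|y−yᵢ|) = Σwᵢ|x−xᵢ| + Σwᵢ|y−yᵢ|, so x and y are optimised independently as 1-D weighted medians.
Total weight W = 736; half = 368.
x-coordinate, sorted with cumulative weight:
  x=0 (Zeta, w=200) cum 200
  x=0 (Eta, w=120) cum 320
  x=16 (Beta, w=60) cum 380  ← median
  x=20 (Alpha, w=150) cum 530
  x=21 (Epsilon, w=11) cum 541
  x=23 (Delta, w=125) cum 666
  x=24 (Gamma, w=70) cum 736
⇒ x* = 16
y-coordinate, sorted with cumulative weight:
  y=2 (Eta, w=120) cum 120
  y=9 (Alpha, w=150) cum 270
  y=10 (Beta, w=60) cum 330
  y=11 (Delta, w=125) cum 455  ← median
  y=13 (Epsilon, w=11) cum 466
  y=17 (Zeta, w=200) cum 666
  y=22 (Gamma, w=70) cum 736
⇒ y* = 11

(16, 11)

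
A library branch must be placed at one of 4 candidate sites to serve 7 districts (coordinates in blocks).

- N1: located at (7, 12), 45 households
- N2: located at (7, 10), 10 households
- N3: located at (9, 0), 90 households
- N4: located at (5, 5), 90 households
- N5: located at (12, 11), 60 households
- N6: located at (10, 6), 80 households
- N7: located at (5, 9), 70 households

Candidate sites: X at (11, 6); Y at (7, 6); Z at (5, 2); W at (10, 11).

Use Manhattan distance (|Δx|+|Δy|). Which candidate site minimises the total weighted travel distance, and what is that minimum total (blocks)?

Total weighted distance at each candidate:
  X (11, 6): total = 2950
  Y (7, 6): total = 2490
  Z (5, 2): total = 3620
  W (10, 11): total = 3300
Minimum is at Y with total 2490 blocks.

Y, total 2490 blocks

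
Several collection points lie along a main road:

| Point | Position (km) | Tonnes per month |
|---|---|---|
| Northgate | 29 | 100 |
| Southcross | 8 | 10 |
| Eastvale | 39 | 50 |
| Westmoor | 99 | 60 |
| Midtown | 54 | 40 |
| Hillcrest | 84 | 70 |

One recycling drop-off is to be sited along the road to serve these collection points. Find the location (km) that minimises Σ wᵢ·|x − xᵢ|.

x = 54

For a sum of weighted absolute distances on a line, the optimum is the weighted median (not the mean). Total weight W = 330; half-weight = 165.
Sort by position and accumulate weight:
  km 8 (Southcross, w=10) → cum 10
  km 29 (Northgate, w=100) → cum 110
  km 39 (Eastvale, w=50) → cum 160
  km 54 (Midtown, w=40) → cum 200  ≥ 165 → median here
  km 84 (Hillcrest, w=70) → cum 270
  km 99 (Westmoor, w=60) → cum 330
Optimal location: km 54.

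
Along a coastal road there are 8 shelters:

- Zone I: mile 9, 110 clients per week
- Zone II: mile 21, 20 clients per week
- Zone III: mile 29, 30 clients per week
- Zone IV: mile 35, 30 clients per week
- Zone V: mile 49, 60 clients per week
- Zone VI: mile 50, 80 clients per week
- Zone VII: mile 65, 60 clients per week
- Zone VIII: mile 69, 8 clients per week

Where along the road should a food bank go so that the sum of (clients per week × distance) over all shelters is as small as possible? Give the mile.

For a sum of weighted absolute distances on a line, the optimum is the weighted median (not the mean). Total weight W = 398; half-weight = 199.
Sort by position and accumulate weight:
  mile 9 (Zone I, w=110) → cum 110
  mile 21 (Zone II, w=20) → cum 130
  mile 29 (Zone III, w=30) → cum 160
  mile 35 (Zone IV, w=30) → cum 190
  mile 49 (Zone V, w=60) → cum 250  ≥ 199 → median here
  mile 50 (Zone VI, w=80) → cum 330
  mile 65 (Zone VII, w=60) → cum 390
  mile 69 (Zone VIII, w=8) → cum 398
Optimal location: mile 49.

x = 49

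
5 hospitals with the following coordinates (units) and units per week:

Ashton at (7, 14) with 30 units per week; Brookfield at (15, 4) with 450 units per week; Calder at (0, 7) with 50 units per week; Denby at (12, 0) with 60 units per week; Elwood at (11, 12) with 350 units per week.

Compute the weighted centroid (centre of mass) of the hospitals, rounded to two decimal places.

(12.27, 7.20)

The minimiser of Σwᵢ‖p−pᵢ‖² is the weighted centroid p* = (Σwᵢpᵢ)/(Σwᵢ).
Σwᵢ = 940.
Σwᵢxᵢ = 30·7 + 450·15 + 50·0 + 60·12 + 350·11 = 11530.
Σwᵢyᵢ = 30·14 + 450·4 + 50·7 + 60·0 + 350·12 = 6770.
x* = 11530/940 = 12.27, y* = 6770/940 = 7.20.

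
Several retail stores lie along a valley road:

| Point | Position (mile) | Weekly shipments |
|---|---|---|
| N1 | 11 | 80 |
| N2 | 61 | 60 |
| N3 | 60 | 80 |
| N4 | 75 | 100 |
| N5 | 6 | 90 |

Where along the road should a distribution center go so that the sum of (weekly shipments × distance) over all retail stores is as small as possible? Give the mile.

x = 60

For a sum of weighted absolute distances on a line, the optimum is the weighted median (not the mean). Total weight W = 410; half-weight = 205.
Sort by position and accumulate weight:
  mile 6 (N5, w=90) → cum 90
  mile 11 (N1, w=80) → cum 170
  mile 60 (N3, w=80) → cum 250  ≥ 205 → median here
  mile 61 (N2, w=60) → cum 310
  mile 75 (N4, w=100) → cum 410
Optimal location: mile 60.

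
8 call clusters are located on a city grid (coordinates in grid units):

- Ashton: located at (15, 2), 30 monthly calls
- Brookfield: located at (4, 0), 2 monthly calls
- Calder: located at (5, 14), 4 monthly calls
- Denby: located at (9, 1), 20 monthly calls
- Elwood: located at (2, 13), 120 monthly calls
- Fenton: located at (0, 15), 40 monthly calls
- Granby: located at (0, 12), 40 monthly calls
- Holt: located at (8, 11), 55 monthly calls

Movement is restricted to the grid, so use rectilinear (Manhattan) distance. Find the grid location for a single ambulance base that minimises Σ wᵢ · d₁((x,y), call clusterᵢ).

Manhattan distance separates: Σwᵢ(|x−xᵢ|+|y−yᵢ|) = Σwᵢ|x−xᵢ| + Σwᵢ|y−yᵢ|, so x and y are optimised independently as 1-D weighted medians.
Total weight W = 311; half = 155.5.
x-coordinate, sorted with cumulative weight:
  x=0 (Fenton, w=40) cum 40
  x=0 (Granby, w=40) cum 80
  x=2 (Elwood, w=120) cum 200  ← median
  x=4 (Brookfield, w=2) cum 202
  x=5 (Calder, w=4) cum 206
  x=8 (Holt, w=55) cum 261
  x=9 (Denby, w=20) cum 281
  x=15 (Ashton, w=30) cum 311
⇒ x* = 2
y-coordinate, sorted with cumulative weight:
  y=0 (Brookfield, w=2) cum 2
  y=1 (Denby, w=20) cum 22
  y=2 (Ashton, w=30) cum 52
  y=11 (Holt, w=55) cum 107
  y=12 (Granby, w=40) cum 147
  y=13 (Elwood, w=120) cum 267  ← median
  y=14 (Calder, w=4) cum 271
  y=15 (Fenton, w=40) cum 311
⇒ y* = 13

(2, 13)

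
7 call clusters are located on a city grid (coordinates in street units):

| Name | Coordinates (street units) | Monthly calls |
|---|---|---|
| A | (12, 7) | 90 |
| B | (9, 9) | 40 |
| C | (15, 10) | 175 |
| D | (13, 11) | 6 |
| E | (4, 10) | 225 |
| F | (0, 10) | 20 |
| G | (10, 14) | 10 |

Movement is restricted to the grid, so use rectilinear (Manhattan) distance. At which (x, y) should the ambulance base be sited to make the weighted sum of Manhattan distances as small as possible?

(9, 10)

Manhattan distance separates: Σwᵢ(|x−xᵢ|+|y−yᵢ|) = Σwᵢ|x−xᵢ| + Σwᵢ|y−yᵢ|, so x and y are optimised independently as 1-D weighted medians.
Total weight W = 566; half = 283.
x-coordinate, sorted with cumulative weight:
  x=0 (F, w=20) cum 20
  x=4 (E, w=225) cum 245
  x=9 (B, w=40) cum 285  ← median
  x=10 (G, w=10) cum 295
  x=12 (A, w=90) cum 385
  x=13 (D, w=6) cum 391
  x=15 (C, w=175) cum 566
⇒ x* = 9
y-coordinate, sorted with cumulative weight:
  y=7 (A, w=90) cum 90
  y=9 (B, w=40) cum 130
  y=10 (C, w=175) cum 305  ← median
  y=10 (E, w=225) cum 530
  y=10 (F, w=20) cum 550
  y=11 (D, w=6) cum 556
  y=14 (G, w=10) cum 566
⇒ y* = 10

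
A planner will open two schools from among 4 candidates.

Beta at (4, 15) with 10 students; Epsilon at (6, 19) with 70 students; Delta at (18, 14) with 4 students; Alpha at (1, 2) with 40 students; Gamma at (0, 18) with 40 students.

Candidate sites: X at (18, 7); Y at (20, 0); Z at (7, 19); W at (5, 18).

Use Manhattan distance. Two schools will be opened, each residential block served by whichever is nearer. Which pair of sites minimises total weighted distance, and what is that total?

{Z, W}, total 1174

Evaluate every pair (each demand assigned to the nearer of the two):
  {Z, W}: total = 1174
  {X, W}: total = 1208
  {Y, W}: total = 1244
  {Y, Z}: total = 1364
  {X, Z}: total = 1368
  {X, Y}: total = 3928
Best pair: {Z, W} with total 1174.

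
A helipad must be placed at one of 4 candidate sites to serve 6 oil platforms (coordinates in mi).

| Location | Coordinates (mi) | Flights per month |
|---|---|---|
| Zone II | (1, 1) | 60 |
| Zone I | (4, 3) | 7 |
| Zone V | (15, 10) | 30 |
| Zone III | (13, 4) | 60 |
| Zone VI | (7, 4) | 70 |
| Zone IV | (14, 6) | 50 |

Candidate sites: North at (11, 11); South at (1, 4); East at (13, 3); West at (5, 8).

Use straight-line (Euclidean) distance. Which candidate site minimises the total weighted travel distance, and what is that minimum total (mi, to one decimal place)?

Total weighted distance at each candidate:
  North (11, 11): total = 2339.3
  South (1, 4): total = 2456.7
  East (13, 3): total = 1655.2
  West (5, 8): total = 2136.1
Minimum is at East with total 1655.2 mi.

East, total 1655.2 mi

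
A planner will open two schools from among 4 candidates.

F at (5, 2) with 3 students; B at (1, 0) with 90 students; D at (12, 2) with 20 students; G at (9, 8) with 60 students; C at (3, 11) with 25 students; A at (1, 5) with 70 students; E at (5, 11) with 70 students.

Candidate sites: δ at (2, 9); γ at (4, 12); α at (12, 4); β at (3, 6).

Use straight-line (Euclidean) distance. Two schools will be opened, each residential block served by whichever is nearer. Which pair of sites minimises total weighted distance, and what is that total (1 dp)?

{γ, β}, total 1450.0

Evaluate every pair (each demand assigned to the nearer of the two):
  {γ, β}: total = 1450.0
  {α, β}: total = 1581.1
  {δ, β}: total = 1623.9
  {δ, α}: total = 1773.7
  {δ, γ}: total = 1889.1
  {γ, α}: total = 2082.7
Best pair: {γ, β} with total 1450.0.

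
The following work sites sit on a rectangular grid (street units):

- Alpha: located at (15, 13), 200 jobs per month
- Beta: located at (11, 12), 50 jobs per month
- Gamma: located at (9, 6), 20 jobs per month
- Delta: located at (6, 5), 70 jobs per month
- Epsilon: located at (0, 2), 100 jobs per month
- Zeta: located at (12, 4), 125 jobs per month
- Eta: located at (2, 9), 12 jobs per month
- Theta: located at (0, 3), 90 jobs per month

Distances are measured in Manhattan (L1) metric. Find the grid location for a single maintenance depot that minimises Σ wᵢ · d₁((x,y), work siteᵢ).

(11, 5)

Manhattan distance separates: Σwᵢ(|x−xᵢ|+|y−yᵢ|) = Σwᵢ|x−xᵢ| + Σwᵢ|y−yᵢ|, so x and y are optimised independently as 1-D weighted medians.
Total weight W = 667; half = 333.5.
x-coordinate, sorted with cumulative weight:
  x=0 (Epsilon, w=100) cum 100
  x=0 (Theta, w=90) cum 190
  x=2 (Eta, w=12) cum 202
  x=6 (Delta, w=70) cum 272
  x=9 (Gamma, w=20) cum 292
  x=11 (Beta, w=50) cum 342  ← median
  x=12 (Zeta, w=125) cum 467
  x=15 (Alpha, w=200) cum 667
⇒ x* = 11
y-coordinate, sorted with cumulative weight:
  y=2 (Epsilon, w=100) cum 100
  y=3 (Theta, w=90) cum 190
  y=4 (Zeta, w=125) cum 315
  y=5 (Delta, w=70) cum 385  ← median
  y=6 (Gamma, w=20) cum 405
  y=9 (Eta, w=12) cum 417
  y=12 (Beta, w=50) cum 467
  y=13 (Alpha, w=200) cum 667
⇒ y* = 5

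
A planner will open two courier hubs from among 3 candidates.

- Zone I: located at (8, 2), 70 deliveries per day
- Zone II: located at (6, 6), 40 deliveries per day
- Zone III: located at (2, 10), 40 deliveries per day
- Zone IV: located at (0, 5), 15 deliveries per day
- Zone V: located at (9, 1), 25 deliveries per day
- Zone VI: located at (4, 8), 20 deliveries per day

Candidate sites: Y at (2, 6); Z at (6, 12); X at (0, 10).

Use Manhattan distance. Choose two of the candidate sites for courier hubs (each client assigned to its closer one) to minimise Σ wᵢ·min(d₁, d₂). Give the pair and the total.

{Y, X}, total 1365

Evaluate every pair (each demand assigned to the nearer of the two):
  {Y, X}: total = 1365
  {Y, Z}: total = 1445
  {Z, X}: total = 1705
Best pair: {Y, X} with total 1365.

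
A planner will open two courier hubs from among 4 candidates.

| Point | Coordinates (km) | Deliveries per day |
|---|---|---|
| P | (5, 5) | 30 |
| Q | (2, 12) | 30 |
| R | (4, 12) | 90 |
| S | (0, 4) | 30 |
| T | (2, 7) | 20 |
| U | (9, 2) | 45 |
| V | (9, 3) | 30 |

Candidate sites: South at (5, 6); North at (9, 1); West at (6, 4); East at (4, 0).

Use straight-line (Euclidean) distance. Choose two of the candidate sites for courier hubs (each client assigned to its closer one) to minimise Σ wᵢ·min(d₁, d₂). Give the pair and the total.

{South, North}, total 1108.5

Evaluate every pair (each demand assigned to the nearer of the two):
  {South, North}: total = 1108.5
  {South, West}: total = 1260.6
  {South, East}: total = 1395.8
  {North, West}: total = 1437.9
  {West, East}: total = 1579.7
  {North, East}: total = 2018.2
Best pair: {South, North} with total 1108.5.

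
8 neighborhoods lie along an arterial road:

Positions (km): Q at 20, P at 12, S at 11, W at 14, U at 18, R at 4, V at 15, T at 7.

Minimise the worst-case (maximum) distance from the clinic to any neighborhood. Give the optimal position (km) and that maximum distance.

location 12, max distance 8

The 1-center on a line is the midpoint of the two extreme points: leftmost at 4, rightmost at 20.
Optimal location = (4 + 20)/2 = 12; maximum distance = (20 − 4)/2 = 8.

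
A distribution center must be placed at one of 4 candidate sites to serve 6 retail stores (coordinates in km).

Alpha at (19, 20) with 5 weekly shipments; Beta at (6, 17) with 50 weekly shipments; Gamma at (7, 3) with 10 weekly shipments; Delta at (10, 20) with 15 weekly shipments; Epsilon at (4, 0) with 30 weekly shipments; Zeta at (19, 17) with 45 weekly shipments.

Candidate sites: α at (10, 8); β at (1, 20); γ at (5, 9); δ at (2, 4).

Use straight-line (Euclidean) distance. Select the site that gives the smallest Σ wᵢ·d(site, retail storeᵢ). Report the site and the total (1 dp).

α, total 1678.5 km

Total weighted distance at each candidate:
  α (10, 8): total = 1678.5
  β (1, 20): total = 2124.7
  γ (5, 9): total = 1733.9
  δ (2, 4): total = 2213.3
Minimum is at α with total 1678.5 km.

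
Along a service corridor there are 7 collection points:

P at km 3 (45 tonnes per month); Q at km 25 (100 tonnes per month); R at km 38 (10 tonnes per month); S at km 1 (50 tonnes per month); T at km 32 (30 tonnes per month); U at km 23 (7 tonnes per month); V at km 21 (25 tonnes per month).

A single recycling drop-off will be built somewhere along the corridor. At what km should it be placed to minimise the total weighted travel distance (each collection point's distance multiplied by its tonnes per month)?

x = 25

For a sum of weighted absolute distances on a line, the optimum is the weighted median (not the mean). Total weight W = 267; half-weight = 133.5.
Sort by position and accumulate weight:
  km 1 (S, w=50) → cum 50
  km 3 (P, w=45) → cum 95
  km 21 (V, w=25) → cum 120
  km 23 (U, w=7) → cum 127
  km 25 (Q, w=100) → cum 227  ≥ 133.5 → median here
  km 32 (T, w=30) → cum 257
  km 38 (R, w=10) → cum 267
Optimal location: km 25.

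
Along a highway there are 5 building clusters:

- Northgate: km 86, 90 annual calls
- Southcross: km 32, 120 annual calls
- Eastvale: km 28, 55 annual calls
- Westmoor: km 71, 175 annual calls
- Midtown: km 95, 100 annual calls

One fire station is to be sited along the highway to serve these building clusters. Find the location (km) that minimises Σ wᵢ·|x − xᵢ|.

For a sum of weighted absolute distances on a line, the optimum is the weighted median (not the mean). Total weight W = 540; half-weight = 270.
Sort by position and accumulate weight:
  km 28 (Eastvale, w=55) → cum 55
  km 32 (Southcross, w=120) → cum 175
  km 71 (Westmoor, w=175) → cum 350  ≥ 270 → median here
  km 86 (Northgate, w=90) → cum 440
  km 95 (Midtown, w=100) → cum 540
Optimal location: km 71.

x = 71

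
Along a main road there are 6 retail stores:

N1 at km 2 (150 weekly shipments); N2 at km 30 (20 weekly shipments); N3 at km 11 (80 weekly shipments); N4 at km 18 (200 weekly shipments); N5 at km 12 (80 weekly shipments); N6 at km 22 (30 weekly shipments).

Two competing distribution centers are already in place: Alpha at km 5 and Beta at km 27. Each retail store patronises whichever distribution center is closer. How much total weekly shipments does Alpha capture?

310

The indifferent point is the midpoint (5+27)/2 = 16; retail stores left of it (closer to Alpha at 5) go to Alpha, those right go to Beta.
  N1 at 2 (w=150) → Alpha
  N3 at 11 (w=80) → Alpha
  N5 at 12 (w=80) → Alpha
  N4 at 18 (w=200) → Beta
  N6 at 22 (w=30) → Beta
  N2 at 30 (w=20) → Beta
Alpha captures 310; Beta captures 250.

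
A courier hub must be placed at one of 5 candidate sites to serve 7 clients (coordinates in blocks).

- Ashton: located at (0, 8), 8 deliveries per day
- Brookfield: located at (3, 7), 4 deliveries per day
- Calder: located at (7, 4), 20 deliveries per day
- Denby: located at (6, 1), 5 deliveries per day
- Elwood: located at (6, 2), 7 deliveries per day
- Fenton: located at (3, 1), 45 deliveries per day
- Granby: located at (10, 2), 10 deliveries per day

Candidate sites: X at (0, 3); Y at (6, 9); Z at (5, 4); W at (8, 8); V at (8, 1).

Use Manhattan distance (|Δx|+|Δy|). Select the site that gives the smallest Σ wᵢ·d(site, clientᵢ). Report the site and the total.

Total weighted distance at each candidate:
  X (0, 3): total = 652
  Y (6, 9): total = 890
  Z (5, 4): total = 468
  W (8, 8): total = 909
  V (8, 1): total = 530
Minimum is at Z with total 468 blocks.

Z, total 468 blocks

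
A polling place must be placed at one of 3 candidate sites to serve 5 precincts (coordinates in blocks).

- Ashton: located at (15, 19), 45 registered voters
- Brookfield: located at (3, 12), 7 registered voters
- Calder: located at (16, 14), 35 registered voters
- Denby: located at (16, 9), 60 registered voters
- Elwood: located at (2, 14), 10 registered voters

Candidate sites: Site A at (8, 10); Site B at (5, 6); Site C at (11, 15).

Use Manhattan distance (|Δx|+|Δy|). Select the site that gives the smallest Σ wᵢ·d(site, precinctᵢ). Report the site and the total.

Total weighted distance at each candidate:
  Site A (8, 10): total = 1829
  Site B (5, 6): total = 2706
  Site C (11, 15): total = 1407
Minimum is at Site C with total 1407 blocks.

Site C, total 1407 blocks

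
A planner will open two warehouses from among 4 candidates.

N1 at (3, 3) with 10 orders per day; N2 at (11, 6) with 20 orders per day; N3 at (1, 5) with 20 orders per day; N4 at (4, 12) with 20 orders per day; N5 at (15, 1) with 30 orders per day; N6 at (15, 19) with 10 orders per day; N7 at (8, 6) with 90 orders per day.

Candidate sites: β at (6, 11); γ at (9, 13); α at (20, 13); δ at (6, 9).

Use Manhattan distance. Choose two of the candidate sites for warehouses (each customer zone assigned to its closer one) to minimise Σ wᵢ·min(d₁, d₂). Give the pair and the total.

Evaluate every pair (each demand assigned to the nearer of the two):
  {α, δ}: total = 1600
  {γ, δ}: total = 1610
  {β, δ}: total = 1620
  {β, α}: total = 1840
  {β, γ}: total = 1860
  {γ, α}: total = 2120
Best pair: {α, δ} with total 1600.

{α, δ}, total 1600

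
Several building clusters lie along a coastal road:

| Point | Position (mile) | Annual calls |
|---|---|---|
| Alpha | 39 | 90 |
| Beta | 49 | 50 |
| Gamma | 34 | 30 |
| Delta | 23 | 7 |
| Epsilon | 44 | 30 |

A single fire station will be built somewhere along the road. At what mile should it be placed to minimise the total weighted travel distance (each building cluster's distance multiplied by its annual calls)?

x = 39

For a sum of weighted absolute distances on a line, the optimum is the weighted median (not the mean). Total weight W = 207; half-weight = 103.5.
Sort by position and accumulate weight:
  mile 23 (Delta, w=7) → cum 7
  mile 34 (Gamma, w=30) → cum 37
  mile 39 (Alpha, w=90) → cum 127  ≥ 103.5 → median here
  mile 44 (Epsilon, w=30) → cum 157
  mile 49 (Beta, w=50) → cum 207
Optimal location: mile 39.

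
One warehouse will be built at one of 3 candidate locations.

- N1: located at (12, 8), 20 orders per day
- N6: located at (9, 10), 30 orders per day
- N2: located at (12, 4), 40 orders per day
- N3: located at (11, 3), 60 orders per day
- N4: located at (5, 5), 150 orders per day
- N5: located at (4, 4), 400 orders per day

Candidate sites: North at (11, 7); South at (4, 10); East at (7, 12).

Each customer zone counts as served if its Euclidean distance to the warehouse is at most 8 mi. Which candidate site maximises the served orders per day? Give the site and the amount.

Coverage radius r = 8 mi; a point is covered iff (Δx)²+(Δy)² ≤ 8² = 64.
  North (11, 7): covers {N1, N6, N2, N3, N4, N5} → 700
  South (4, 10): covers {N6, N4, N5} → 580
  East (7, 12): covers {N1, N6, N4} → 200
Maximum coverage at North: 700 orders per day.

North, covering 700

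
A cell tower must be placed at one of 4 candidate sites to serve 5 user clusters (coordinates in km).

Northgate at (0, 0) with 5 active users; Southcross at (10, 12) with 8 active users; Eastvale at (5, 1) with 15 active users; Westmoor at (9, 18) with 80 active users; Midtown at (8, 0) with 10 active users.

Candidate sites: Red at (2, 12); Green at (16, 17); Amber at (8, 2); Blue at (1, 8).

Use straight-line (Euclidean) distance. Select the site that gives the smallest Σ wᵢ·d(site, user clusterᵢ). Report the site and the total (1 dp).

Red, total 1167.6 km

Total weighted distance at each candidate:
  Red (2, 12): total = 1167.6
  Green (16, 17): total = 1224.0
  Amber (8, 2): total = 1472.7
  Blue (1, 8): total = 1370.8
Minimum is at Red with total 1167.6 km.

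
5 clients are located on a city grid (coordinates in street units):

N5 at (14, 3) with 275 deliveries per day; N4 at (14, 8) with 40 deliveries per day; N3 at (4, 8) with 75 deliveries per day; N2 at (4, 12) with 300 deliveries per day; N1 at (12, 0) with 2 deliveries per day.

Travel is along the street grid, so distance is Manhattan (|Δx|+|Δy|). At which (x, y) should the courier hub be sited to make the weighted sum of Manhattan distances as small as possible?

(4, 8)

Manhattan distance separates: Σwᵢ(|x−xᵢ|+|y−yᵢ|) = Σwᵢ|x−xᵢ| + Σwᵢ|y−yᵢ|, so x and y are optimised independently as 1-D weighted medians.
Total weight W = 692; half = 346.
x-coordinate, sorted with cumulative weight:
  x=4 (N3, w=75) cum 75
  x=4 (N2, w=300) cum 375  ← median
  x=12 (N1, w=2) cum 377
  x=14 (N5, w=275) cum 652
  x=14 (N4, w=40) cum 692
⇒ x* = 4
y-coordinate, sorted with cumulative weight:
  y=0 (N1, w=2) cum 2
  y=3 (N5, w=275) cum 277
  y=8 (N4, w=40) cum 317
  y=8 (N3, w=75) cum 392  ← median
  y=12 (N2, w=300) cum 692
⇒ y* = 8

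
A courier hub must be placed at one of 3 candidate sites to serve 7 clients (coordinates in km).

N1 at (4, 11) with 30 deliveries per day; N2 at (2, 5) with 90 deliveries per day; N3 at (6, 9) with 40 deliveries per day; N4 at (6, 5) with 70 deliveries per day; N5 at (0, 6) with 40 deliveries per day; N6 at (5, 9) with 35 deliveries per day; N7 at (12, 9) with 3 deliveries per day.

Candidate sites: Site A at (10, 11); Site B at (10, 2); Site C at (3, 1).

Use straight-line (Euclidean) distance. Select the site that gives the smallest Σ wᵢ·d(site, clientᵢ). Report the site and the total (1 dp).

Site C, total 1922.3 km

Total weighted distance at each candidate:
  Site A (10, 11): total = 2407.8
  Site B (10, 2): total = 2519.7
  Site C (3, 1): total = 1922.3
Minimum is at Site C with total 1922.3 km.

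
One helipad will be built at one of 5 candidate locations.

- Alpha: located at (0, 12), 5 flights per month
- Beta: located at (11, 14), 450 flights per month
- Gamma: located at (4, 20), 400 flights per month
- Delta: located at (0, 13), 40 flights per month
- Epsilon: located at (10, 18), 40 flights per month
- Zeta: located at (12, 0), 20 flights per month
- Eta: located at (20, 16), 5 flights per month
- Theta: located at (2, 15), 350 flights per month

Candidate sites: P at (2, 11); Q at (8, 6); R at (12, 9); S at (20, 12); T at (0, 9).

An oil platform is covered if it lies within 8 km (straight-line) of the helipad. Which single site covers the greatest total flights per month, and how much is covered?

Coverage radius r = 8 km; a point is covered iff (Δx)²+(Δy)² ≤ 8² = 64.
  P (2, 11): covers {Alpha, Delta, Theta} → 395
  Q (8, 6): covers {Zeta} → 20
  R (12, 9): covers {Beta} → 450
  S (20, 12): covers {Eta} → 5
  T (0, 9): covers {Alpha, Delta, Theta} → 395
Maximum coverage at R: 450 flights per month.

R, covering 450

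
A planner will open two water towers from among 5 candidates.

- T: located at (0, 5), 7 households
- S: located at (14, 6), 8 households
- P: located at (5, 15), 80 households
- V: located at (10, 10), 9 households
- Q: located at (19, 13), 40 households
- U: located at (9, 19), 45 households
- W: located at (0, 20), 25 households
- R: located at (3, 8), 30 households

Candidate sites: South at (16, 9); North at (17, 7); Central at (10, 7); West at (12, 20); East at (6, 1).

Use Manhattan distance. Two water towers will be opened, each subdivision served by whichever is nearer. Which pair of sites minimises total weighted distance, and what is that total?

{South, West}, total 2383

Evaluate every pair (each demand assigned to the nearer of the two):
  {South, West}: total = 2383
  {Central, West}: total = 2391
  {North, West}: total = 2465
  {West, East}: total = 2582
  {South, Central}: total = 2871
  {North, Central}: total = 2903
  {Central, East}: total = 3177
  {South, East}: total = 3343
  {North, East}: total = 3537
  {South, North}: total = 3728
Best pair: {South, West} with total 2383.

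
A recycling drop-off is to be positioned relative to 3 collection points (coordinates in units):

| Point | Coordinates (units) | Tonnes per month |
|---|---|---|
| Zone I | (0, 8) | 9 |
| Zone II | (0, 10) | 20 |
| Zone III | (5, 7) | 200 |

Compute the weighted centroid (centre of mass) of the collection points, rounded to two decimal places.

The minimiser of Σwᵢ‖p−pᵢ‖² is the weighted centroid p* = (Σwᵢpᵢ)/(Σwᵢ).
Σwᵢ = 229.
Σwᵢxᵢ = 9·0 + 20·0 + 200·5 = 1000.
Σwᵢyᵢ = 9·8 + 20·10 + 200·7 = 1672.
x* = 1000/229 = 4.37, y* = 1672/229 = 7.30.

(4.37, 7.30)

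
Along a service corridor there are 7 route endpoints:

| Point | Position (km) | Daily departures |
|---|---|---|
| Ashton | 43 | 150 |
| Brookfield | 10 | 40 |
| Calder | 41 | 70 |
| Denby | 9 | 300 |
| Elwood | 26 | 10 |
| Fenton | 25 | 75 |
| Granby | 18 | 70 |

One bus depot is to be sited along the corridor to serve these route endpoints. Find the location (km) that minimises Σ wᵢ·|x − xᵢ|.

x = 18

For a sum of weighted absolute distances on a line, the optimum is the weighted median (not the mean). Total weight W = 715; half-weight = 357.5.
Sort by position and accumulate weight:
  km 9 (Denby, w=300) → cum 300
  km 10 (Brookfield, w=40) → cum 340
  km 18 (Granby, w=70) → cum 410  ≥ 357.5 → median here
  km 25 (Fenton, w=75) → cum 485
  km 26 (Elwood, w=10) → cum 495
  km 41 (Calder, w=70) → cum 565
  km 43 (Ashton, w=150) → cum 715
Optimal location: km 18.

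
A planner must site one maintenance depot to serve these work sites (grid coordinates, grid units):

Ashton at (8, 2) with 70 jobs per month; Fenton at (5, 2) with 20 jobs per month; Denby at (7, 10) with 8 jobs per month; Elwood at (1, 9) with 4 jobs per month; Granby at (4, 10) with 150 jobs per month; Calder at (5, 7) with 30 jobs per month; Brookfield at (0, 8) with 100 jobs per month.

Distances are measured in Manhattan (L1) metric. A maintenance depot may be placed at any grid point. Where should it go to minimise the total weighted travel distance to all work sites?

(4, 8)

Manhattan distance separates: Σwᵢ(|x−xᵢ|+|y−yᵢ|) = Σwᵢ|x−xᵢ| + Σwᵢ|y−yᵢ|, so x and y are optimised independently as 1-D weighted medians.
Total weight W = 382; half = 191.
x-coordinate, sorted with cumulative weight:
  x=0 (Brookfield, w=100) cum 100
  x=1 (Elwood, w=4) cum 104
  x=4 (Granby, w=150) cum 254  ← median
  x=5 (Fenton, w=20) cum 274
  x=5 (Calder, w=30) cum 304
  x=7 (Denby, w=8) cum 312
  x=8 (Ashton, w=70) cum 382
⇒ x* = 4
y-coordinate, sorted with cumulative weight:
  y=2 (Ashton, w=70) cum 70
  y=2 (Fenton, w=20) cum 90
  y=7 (Calder, w=30) cum 120
  y=8 (Brookfield, w=100) cum 220  ← median
  y=9 (Elwood, w=4) cum 224
  y=10 (Denby, w=8) cum 232
  y=10 (Granby, w=150) cum 382
⇒ y* = 8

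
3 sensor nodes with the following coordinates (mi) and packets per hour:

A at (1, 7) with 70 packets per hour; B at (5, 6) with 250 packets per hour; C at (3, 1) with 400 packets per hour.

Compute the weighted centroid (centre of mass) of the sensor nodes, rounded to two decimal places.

The minimiser of Σwᵢ‖p−pᵢ‖² is the weighted centroid p* = (Σwᵢpᵢ)/(Σwᵢ).
Σwᵢ = 720.
Σwᵢxᵢ = 70·1 + 250·5 + 400·3 = 2520.
Σwᵢyᵢ = 70·7 + 250·6 + 400·1 = 2390.
x* = 2520/720 = 3.50, y* = 2390/720 = 3.32.

(3.50, 3.32)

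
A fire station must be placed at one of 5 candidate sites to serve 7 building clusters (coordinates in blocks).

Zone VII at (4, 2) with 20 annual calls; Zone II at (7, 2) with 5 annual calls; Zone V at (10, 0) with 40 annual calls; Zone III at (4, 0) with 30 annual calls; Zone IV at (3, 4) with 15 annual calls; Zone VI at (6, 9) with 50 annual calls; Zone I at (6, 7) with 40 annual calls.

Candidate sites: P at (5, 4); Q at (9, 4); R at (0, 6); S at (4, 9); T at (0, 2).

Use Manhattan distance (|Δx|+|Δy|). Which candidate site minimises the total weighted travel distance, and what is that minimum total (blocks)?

Total weighted distance at each candidate:
  P (5, 4): total = 1080
  Q (9, 4): total = 1360
  R (0, 6): total = 1960
  S (4, 9): total = 1410
  T (0, 2): total = 1940
Minimum is at P with total 1080 blocks.

P, total 1080 blocks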